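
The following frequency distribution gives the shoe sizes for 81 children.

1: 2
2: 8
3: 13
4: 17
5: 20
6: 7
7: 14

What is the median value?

5

Cumulative frequencies: 2, 10, 23, 40, 60, 67, 81
n = 81, so the median is the value in position (n+1)/2 = 41.
Position 41 falls at value 5.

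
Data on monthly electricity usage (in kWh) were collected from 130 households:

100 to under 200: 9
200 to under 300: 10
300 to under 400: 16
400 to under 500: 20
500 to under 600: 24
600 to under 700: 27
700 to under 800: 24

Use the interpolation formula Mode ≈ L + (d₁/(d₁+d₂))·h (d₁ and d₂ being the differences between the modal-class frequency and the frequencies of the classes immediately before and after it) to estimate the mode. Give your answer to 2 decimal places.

Modal class: 600 to under 700 (highest frequency 27).
d₁ = 27 − 24 = 3, d₂ = 27 − 24 = 3
Mode ≈ 600 + (3/(3+3)) × 100 = 600 + 50.0000 = 650.0000

650.00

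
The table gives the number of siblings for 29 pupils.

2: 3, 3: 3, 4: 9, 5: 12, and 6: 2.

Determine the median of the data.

4

Cumulative frequencies: 3, 6, 15, 27, 29
n = 29, so the median is the value in position (n+1)/2 = 15.
Position 15 falls at value 4.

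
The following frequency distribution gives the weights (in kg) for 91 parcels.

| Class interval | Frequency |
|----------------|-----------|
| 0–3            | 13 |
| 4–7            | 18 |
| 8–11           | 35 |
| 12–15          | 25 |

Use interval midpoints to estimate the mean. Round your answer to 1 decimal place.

Midpoints: 1.5, 5.5, 9.5, 13.5
Σfm = 13×1.5 + 18×5.5 + 35×9.5 + 25×13.5 = 788.5
n = Σf = 91
Mean = 788.5 / 91 = 8.6648

8.7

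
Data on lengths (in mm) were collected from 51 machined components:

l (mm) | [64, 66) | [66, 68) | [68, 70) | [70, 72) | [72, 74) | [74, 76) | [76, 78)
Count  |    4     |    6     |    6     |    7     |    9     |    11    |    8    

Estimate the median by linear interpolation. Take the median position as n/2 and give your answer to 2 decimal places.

Cumulative frequencies: 4, 10, 16, 23, 32, 43, 51
n = 51; position = n/2 = 25.5.
This falls in the class [72, 74): L = 72, F = 23, f = 9, h = 2.
Median ≈ 72 + ((25.5 − 23) / 9) × 2 = 72.5556

72.56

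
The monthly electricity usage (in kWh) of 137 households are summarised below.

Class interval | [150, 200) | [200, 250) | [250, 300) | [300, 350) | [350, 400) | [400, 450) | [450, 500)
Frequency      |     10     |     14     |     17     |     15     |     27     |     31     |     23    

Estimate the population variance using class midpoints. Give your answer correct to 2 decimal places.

Midpoints: 175, 225, 275, 325, 375, 425, 475
n = 137, Σfm = 48675, mean = 355.2920
Σfm² = 18470625
Σf(m − x̄)² = Σfm² − (Σfm)²/n = 18470625 − 48675²/137 = 1176788.3212
Population variance = 1176788.3212 / 137 = 8589.6958

8589.70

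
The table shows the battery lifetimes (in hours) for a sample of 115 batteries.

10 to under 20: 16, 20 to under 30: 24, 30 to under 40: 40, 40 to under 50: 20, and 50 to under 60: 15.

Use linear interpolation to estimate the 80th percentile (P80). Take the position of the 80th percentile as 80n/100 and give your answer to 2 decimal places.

Cumulative frequencies: 16, 40, 80, 100, 115
n = 115; position = 80n/100 = 92.
This falls in the class 40 to under 50: L = 40, F = 80, f = 20, h = 10.
80th percentile ≈ 40 + ((92 − 80) / 20) × 10 = 46.0000

46.00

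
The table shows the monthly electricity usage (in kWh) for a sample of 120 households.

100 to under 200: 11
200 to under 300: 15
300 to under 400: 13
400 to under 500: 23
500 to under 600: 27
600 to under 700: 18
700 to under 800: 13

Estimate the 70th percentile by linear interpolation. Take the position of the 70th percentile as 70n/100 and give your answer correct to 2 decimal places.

581.48

Cumulative frequencies: 11, 26, 39, 62, 89, 107, 120
n = 120; position = 70n/100 = 84.
This falls in the class 500 to under 600: L = 500, F = 62, f = 27, h = 100.
70th percentile ≈ 500 + ((84 − 62) / 27) × 100 = 581.4815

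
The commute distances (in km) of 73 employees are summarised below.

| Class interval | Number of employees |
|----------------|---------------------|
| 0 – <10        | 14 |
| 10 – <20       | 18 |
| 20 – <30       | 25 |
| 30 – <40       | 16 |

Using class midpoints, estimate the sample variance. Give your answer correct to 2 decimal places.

107.88

Midpoints: 5, 15, 25, 35
n = 73, Σfm = 1525, mean = 20.8904
Σfm² = 39625
Σf(m − x̄)² = Σfm² − (Σfm)²/n = 39625 − 1525²/73 = 7767.1233
Sample variance = 7767.1233 / 72 = 107.8767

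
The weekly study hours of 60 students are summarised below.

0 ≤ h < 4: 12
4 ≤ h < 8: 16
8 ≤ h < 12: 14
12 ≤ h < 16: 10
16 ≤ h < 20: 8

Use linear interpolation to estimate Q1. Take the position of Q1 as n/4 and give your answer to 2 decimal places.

Cumulative frequencies: 12, 28, 42, 52, 60
n = 60; position = n/4 = 15.
This falls in the class 4 ≤ h < 8: L = 4, F = 12, f = 16, h = 4.
Lower quartile ≈ 4 + ((15 − 12) / 16) × 4 = 4.7500

4.75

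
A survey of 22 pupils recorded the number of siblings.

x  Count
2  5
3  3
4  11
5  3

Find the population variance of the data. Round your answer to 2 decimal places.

Values: 2, 3, 4, 5
n = 22, Σfx = 78, mean = 3.5455
Σfx² = 298
Σf(x − x̄)² = Σfx² − (Σfx)²/n = 298 − 78²/22 = 21.4545
Population variance = 21.4545 / 22 = 0.9752

0.98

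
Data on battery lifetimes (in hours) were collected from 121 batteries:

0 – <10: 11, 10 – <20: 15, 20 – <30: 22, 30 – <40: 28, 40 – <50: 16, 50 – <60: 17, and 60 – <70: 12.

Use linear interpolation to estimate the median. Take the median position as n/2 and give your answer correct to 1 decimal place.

34.5

Cumulative frequencies: 11, 26, 48, 76, 92, 109, 121
n = 121; position = n/2 = 60.5.
This falls in the class 30 – <40: L = 30, F = 48, f = 28, h = 10.
Median ≈ 30 + ((60.5 − 48) / 28) × 10 = 34.4643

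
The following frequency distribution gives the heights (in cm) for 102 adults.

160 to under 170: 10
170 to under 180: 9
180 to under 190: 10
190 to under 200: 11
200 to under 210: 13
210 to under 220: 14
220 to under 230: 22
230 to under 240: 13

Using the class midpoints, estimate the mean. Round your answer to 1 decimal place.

204.9

Midpoints: 165, 175, 185, 195, 205, 215, 225, 235
Σfm = 10×165 + 9×175 + 10×185 + 11×195 + 13×205 + 14×215 + 22×225 + 13×235 = 20900
n = Σf = 102
Mean = 20900 / 102 = 204.9020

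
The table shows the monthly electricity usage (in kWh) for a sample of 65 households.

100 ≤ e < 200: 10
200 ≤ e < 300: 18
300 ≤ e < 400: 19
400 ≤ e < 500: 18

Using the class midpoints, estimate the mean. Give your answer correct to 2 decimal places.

319.23

Midpoints: 150, 250, 350, 450
Σfm = 10×150 + 18×250 + 19×350 + 18×450 = 20750
n = Σf = 65
Mean = 20750 / 65 = 319.2308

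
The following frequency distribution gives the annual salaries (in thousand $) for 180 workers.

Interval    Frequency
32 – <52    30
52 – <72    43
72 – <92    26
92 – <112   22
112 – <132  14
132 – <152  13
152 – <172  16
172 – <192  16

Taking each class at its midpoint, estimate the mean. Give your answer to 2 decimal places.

96.44

Midpoints: 42, 62, 82, 102, 122, 142, 162, 182
Σfm = 30×42 + 43×62 + 26×82 + 22×102 + 14×122 + 13×142 + 16×162 + 16×182 = 17360
n = Σf = 180
Mean = 17360 / 180 = 96.4444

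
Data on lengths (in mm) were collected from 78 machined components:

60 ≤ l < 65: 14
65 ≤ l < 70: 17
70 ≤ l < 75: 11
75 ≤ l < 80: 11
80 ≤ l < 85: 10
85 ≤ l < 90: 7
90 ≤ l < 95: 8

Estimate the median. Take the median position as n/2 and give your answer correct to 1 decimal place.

Cumulative frequencies: 14, 31, 42, 53, 63, 70, 78
n = 78; position = n/2 = 39.
This falls in the class 70 ≤ l < 75: L = 70, F = 31, f = 11, h = 5.
Median ≈ 70 + ((39 − 31) / 11) × 5 = 73.6364

73.6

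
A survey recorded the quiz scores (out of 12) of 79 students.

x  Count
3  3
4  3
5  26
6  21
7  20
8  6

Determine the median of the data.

Cumulative frequencies: 3, 6, 32, 53, 73, 79
n = 79, so the median is the value in position (n+1)/2 = 40.
Position 40 falls at value 6.

6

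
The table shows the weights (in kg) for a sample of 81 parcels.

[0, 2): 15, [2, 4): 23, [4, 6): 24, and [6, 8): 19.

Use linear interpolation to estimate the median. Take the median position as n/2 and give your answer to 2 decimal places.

Cumulative frequencies: 15, 38, 62, 81
n = 81; position = n/2 = 40.5.
This falls in the class [4, 6): L = 4, F = 38, f = 24, h = 2.
Median ≈ 4 + ((40.5 − 38) / 24) × 2 = 4.2083

4.21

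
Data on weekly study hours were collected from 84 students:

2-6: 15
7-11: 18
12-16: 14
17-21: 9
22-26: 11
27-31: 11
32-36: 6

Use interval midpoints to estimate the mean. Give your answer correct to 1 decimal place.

Midpoints: 4, 9, 14, 19, 24, 29, 34
Σfm = 15×4 + 18×9 + 14×14 + 9×19 + 11×24 + 11×29 + 6×34 = 1376
n = Σf = 84
Mean = 1376 / 84 = 16.3810

16.4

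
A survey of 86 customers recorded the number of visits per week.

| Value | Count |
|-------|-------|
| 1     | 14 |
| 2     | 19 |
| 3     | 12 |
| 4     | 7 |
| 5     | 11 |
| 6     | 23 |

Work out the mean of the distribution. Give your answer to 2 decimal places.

Values: 1, 2, 3, 4, 5, 6
Σfx = 14×1 + 19×2 + 12×3 + 7×4 + 11×5 + 23×6 = 309
n = Σf = 86
Mean = 309 / 86 = 3.5930

3.59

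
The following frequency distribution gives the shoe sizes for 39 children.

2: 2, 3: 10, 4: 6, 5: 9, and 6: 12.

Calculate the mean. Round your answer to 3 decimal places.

Values: 2, 3, 4, 5, 6
Σfx = 2×2 + 10×3 + 6×4 + 9×5 + 12×6 = 175
n = Σf = 39
Mean = 175 / 39 = 4.4872

4.487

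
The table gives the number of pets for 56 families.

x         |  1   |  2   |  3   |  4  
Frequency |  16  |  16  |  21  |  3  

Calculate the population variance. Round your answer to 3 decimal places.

Values: 1, 2, 3, 4
n = 56, Σfx = 123, mean = 2.1964
Σfx² = 317
Σf(x − x̄)² = Σfx² − (Σfx)²/n = 317 − 123²/56 = 46.8393
Population variance = 46.8393 / 56 = 0.8364

0.836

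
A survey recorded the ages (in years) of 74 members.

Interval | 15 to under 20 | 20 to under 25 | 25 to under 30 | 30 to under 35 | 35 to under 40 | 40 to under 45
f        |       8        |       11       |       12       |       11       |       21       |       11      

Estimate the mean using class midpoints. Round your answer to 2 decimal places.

31.49

Midpoints: 17.5, 22.5, 27.5, 32.5, 37.5, 42.5
Σfm = 8×17.5 + 11×22.5 + 12×27.5 + 11×32.5 + 21×37.5 + 11×42.5 = 2330
n = Σf = 74
Mean = 2330 / 74 = 31.4865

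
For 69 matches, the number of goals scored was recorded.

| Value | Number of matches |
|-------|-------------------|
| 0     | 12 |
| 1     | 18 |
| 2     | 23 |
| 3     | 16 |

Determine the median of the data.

Cumulative frequencies: 12, 30, 53, 69
n = 69, so the median is the value in position (n+1)/2 = 35.
Position 35 falls at value 2.

2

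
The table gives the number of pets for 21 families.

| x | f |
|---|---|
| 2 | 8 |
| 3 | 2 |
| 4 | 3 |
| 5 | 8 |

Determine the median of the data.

Cumulative frequencies: 8, 10, 13, 21
n = 21, so the median is the value in position (n+1)/2 = 11.
Position 11 falls at value 4.

4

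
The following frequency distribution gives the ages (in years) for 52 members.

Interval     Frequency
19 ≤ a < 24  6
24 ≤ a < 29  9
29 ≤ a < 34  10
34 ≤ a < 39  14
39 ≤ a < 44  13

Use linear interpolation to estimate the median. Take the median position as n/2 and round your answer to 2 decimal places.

Cumulative frequencies: 6, 15, 25, 39, 52
n = 52; position = n/2 = 26.
This falls in the class 34 ≤ a < 39: L = 34, F = 25, f = 14, h = 5.
Median ≈ 34 + ((26 − 25) / 14) × 5 = 34.3571

34.36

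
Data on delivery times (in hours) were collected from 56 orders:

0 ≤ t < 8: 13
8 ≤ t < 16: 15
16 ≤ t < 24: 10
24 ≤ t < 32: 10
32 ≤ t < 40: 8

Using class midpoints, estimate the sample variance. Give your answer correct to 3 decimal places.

122.161

Midpoints: 4, 12, 20, 28, 36
n = 56, Σfm = 1000, mean = 17.8571
Σfm² = 24576
Σf(m − x̄)² = Σfm² − (Σfm)²/n = 24576 − 1000²/56 = 6718.8571
Sample variance = 6718.8571 / 55 = 122.1610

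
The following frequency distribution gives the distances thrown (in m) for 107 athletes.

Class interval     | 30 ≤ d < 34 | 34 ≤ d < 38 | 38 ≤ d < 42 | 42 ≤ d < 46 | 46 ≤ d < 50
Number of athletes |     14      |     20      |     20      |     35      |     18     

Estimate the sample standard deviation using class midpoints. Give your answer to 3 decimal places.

Midpoints: 32, 36, 40, 44, 48
n = 107, Σfm = 4372, mean = 40.8598
Σfm² = 181488
Σf(m − x̄)² = Σfm² − (Σfm)²/n = 181488 − 4372²/107 = 2848.8972
Sample variance = 2848.8972 / 106 = 26.8764
Standard deviation = √26.8764 = 5.1842

5.184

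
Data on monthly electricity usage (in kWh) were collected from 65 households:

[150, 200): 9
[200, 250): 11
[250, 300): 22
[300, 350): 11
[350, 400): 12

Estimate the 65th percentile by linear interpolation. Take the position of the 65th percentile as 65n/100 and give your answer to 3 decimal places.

Cumulative frequencies: 9, 20, 42, 53, 65
n = 65; position = 65n/100 = 42.25.
This falls in the class [300, 350): L = 300, F = 42, f = 11, h = 50.
65th percentile ≈ 300 + ((42.25 − 42) / 11) × 50 = 301.1364

301.136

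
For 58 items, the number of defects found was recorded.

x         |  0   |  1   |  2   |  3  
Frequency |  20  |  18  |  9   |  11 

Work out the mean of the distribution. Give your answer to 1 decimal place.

1.2

Values: 0, 1, 2, 3
Σfx = 20×0 + 18×1 + 9×2 + 11×3 = 69
n = Σf = 58
Mean = 69 / 58 = 1.1897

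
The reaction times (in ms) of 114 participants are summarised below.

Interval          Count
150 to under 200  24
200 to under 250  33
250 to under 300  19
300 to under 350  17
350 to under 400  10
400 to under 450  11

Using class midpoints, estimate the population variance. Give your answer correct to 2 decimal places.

Midpoints: 175, 225, 275, 325, 375, 425
n = 114, Σfm = 30800, mean = 270.1754
Σfm² = 9031250
Σf(m − x̄)² = Σfm² − (Σfm)²/n = 9031250 − 30800²/114 = 709846.4912
Population variance = 709846.4912 / 114 = 6226.7236

6226.72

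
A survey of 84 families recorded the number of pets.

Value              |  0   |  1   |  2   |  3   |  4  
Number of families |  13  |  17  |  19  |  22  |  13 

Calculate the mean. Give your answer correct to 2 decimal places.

Values: 0, 1, 2, 3, 4
Σfx = 13×0 + 17×1 + 19×2 + 22×3 + 13×4 = 173
n = Σf = 84
Mean = 173 / 84 = 2.0595

2.06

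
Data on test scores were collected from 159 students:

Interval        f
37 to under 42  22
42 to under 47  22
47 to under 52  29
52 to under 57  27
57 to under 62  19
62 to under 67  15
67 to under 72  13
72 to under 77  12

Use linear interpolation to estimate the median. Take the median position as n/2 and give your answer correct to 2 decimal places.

Cumulative frequencies: 22, 44, 73, 100, 119, 134, 147, 159
n = 159; position = n/2 = 79.5.
This falls in the class 52 to under 57: L = 52, F = 73, f = 27, h = 5.
Median ≈ 52 + ((79.5 − 73) / 27) × 5 = 53.2037

53.20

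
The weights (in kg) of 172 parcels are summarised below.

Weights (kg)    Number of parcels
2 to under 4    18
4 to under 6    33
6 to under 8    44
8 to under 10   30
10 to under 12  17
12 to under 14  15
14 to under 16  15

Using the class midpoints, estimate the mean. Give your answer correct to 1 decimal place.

8.2

Midpoints: 3, 5, 7, 9, 11, 13, 15
Σfm = 18×3 + 33×5 + 44×7 + 30×9 + 17×11 + 15×13 + 15×15 = 1404
n = Σf = 172
Mean = 1404 / 172 = 8.1628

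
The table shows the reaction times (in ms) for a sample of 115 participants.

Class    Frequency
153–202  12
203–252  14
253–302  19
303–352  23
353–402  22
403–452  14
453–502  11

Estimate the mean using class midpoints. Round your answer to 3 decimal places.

Midpoints: 177.5, 227.5, 277.5, 327.5, 377.5, 427.5, 477.5
Σfm = 12×177.5 + 14×227.5 + 19×277.5 + 23×327.5 + 22×377.5 + 14×427.5 + 11×477.5 = 37662.5
n = Σf = 115
Mean = 37662.5 / 115 = 327.5000

327.500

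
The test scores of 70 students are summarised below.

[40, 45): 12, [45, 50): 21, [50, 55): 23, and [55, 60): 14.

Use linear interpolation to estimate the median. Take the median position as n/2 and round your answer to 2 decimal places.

50.43

Cumulative frequencies: 12, 33, 56, 70
n = 70; position = n/2 = 35.
This falls in the class [50, 55): L = 50, F = 33, f = 23, h = 5.
Median ≈ 50 + ((35 − 33) / 23) × 5 = 50.4348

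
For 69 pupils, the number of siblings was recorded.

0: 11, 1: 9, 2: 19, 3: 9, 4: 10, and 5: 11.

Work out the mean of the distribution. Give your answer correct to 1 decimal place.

Values: 0, 1, 2, 3, 4, 5
Σfx = 11×0 + 9×1 + 19×2 + 9×3 + 10×4 + 11×5 = 169
n = Σf = 69
Mean = 169 / 69 = 2.4493

2.4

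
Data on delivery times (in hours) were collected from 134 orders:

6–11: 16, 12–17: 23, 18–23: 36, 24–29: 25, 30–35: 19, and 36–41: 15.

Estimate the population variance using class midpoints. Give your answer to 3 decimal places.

Midpoints: 8.5, 14.5, 20.5, 26.5, 32.5, 38.5
n = 134, Σfm = 3065, mean = 22.8731
Σfm² = 80979.5
Σf(m − x̄)² = Σfm² − (Σfm)²/n = 80979.5 − 3065²/134 = 10873.3433
Population variance = 10873.3433 / 134 = 81.1444

81.144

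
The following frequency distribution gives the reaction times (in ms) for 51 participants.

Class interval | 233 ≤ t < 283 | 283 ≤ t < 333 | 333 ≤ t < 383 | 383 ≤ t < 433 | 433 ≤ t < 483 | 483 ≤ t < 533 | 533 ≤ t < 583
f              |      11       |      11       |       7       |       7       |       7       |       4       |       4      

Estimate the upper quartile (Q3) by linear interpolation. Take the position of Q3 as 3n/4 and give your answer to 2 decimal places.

449.07

Cumulative frequencies: 11, 22, 29, 36, 43, 47, 51
n = 51; position = 3n/4 = 38.25.
This falls in the class 433 ≤ t < 483: L = 433, F = 36, f = 7, h = 50.
Upper quartile ≈ 433 + ((38.25 − 36) / 7) × 50 = 449.0714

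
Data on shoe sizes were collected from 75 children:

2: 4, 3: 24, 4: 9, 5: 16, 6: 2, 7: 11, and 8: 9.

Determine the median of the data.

5

Cumulative frequencies: 4, 28, 37, 53, 55, 66, 75
n = 75, so the median is the value in position (n+1)/2 = 38.
Position 38 falls at value 5.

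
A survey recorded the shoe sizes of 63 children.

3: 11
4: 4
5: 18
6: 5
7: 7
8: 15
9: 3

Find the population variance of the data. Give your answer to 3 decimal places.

3.561

Values: 3, 4, 5, 6, 7, 8, 9
n = 63, Σfx = 365, mean = 5.7937
Σfx² = 2339
Σf(x − x̄)² = Σfx² − (Σfx)²/n = 2339 − 365²/63 = 224.3175
Population variance = 224.3175 / 63 = 3.5606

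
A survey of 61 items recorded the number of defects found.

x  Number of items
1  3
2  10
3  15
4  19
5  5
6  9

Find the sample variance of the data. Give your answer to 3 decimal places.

1.930

Values: 1, 2, 3, 4, 5, 6
n = 61, Σfx = 223, mean = 3.6557
Σfx² = 931
Σf(x − x̄)² = Σfx² − (Σfx)²/n = 931 − 223²/61 = 115.7705
Sample variance = 115.7705 / 60 = 1.9295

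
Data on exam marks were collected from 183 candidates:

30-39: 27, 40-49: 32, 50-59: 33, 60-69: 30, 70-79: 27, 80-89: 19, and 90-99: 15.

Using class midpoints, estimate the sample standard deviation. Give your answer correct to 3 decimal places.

Midpoints: 34.5, 44.5, 54.5, 64.5, 74.5, 84.5, 94.5
n = 183, Σfm = 11123.5, mean = 60.7842
Σfm² = 737805.75
Σf(m − x̄)² = Σfm² − (Σfm)²/n = 737805.75 − 11123.5²/183 = 61673.2240
Sample variance = 61673.2240 / 182 = 338.8639
Standard deviation = √338.8639 = 18.4083

18.408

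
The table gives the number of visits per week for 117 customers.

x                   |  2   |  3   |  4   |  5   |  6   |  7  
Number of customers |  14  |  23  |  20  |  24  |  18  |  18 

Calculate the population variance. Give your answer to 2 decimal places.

Values: 2, 3, 4, 5, 6, 7
n = 117, Σfx = 531, mean = 4.5385
Σfx² = 2713
Σf(x − x̄)² = Σfx² − (Σfx)²/n = 2713 − 531²/117 = 303.0769
Population variance = 303.0769 / 117 = 2.5904

2.59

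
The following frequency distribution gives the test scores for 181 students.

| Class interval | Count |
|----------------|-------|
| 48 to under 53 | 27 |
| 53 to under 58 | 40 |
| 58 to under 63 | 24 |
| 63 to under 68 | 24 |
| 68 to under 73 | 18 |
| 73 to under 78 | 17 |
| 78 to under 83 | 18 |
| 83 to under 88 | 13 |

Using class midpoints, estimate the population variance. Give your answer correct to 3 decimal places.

Midpoints: 50.5, 55.5, 60.5, 65.5, 70.5, 75.5, 80.5, 85.5
n = 181, Σfm = 11720.5, mean = 64.7541
Σfm² = 780925.25
Σf(m − x̄)² = Σfm² − (Σfm)²/n = 780925.25 − 11720.5²/181 = 21974.3094
Population variance = 21974.3094 / 181 = 121.4050

121.405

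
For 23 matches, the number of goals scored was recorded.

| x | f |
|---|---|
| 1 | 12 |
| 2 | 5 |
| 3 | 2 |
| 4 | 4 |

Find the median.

1

Cumulative frequencies: 12, 17, 19, 23
n = 23, so the median is the value in position (n+1)/2 = 12.
Position 12 falls at value 1.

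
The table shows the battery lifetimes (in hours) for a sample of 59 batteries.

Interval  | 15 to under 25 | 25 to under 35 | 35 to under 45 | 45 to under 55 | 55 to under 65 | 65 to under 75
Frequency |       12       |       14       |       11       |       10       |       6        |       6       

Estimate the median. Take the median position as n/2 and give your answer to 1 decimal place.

38.2

Cumulative frequencies: 12, 26, 37, 47, 53, 59
n = 59; position = n/2 = 29.5.
This falls in the class 35 to under 45: L = 35, F = 26, f = 11, h = 10.
Median ≈ 35 + ((29.5 − 26) / 11) × 10 = 38.1818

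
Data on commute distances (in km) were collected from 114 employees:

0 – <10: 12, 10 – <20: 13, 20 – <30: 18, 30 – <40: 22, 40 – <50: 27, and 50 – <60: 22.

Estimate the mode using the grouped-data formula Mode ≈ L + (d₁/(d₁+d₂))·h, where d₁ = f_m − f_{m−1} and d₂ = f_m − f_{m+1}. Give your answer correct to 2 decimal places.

45.00

Modal class: 40 – <50 (highest frequency 27).
d₁ = 27 − 22 = 5, d₂ = 27 − 22 = 5
Mode ≈ 40 + (5/(5+5)) × 10 = 40 + 5.0000 = 45.0000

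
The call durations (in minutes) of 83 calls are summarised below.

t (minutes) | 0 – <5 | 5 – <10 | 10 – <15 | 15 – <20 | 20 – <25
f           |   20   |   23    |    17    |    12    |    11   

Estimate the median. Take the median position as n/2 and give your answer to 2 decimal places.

9.67

Cumulative frequencies: 20, 43, 60, 72, 83
n = 83; position = n/2 = 41.5.
This falls in the class 5 – <10: L = 5, F = 20, f = 23, h = 5.
Median ≈ 5 + ((41.5 − 20) / 23) × 5 = 9.6739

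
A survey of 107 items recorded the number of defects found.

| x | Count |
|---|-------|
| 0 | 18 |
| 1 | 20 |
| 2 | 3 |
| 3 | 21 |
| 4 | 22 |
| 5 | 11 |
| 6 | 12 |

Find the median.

Cumulative frequencies: 18, 38, 41, 62, 84, 95, 107
n = 107, so the median is the value in position (n+1)/2 = 54.
Position 54 falls at value 3.

3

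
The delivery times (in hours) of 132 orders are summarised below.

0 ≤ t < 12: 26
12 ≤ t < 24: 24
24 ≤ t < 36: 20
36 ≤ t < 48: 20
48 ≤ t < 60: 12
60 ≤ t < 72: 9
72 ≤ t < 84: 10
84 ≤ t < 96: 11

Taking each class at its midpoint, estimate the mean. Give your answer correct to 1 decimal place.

Midpoints: 6, 18, 30, 42, 54, 66, 78, 90
Σfm = 26×6 + 24×18 + 20×30 + 20×42 + 12×54 + 9×66 + 10×78 + 11×90 = 5040
n = Σf = 132
Mean = 5040 / 132 = 38.1818

38.2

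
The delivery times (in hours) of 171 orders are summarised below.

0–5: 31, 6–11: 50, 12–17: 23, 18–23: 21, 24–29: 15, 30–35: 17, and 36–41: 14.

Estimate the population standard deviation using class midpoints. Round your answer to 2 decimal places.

11.42

Midpoints: 2.5, 8.5, 14.5, 20.5, 26.5, 32.5, 38.5
n = 171, Σfm = 2755.5, mean = 16.1140
Σfm² = 66708.75
Σf(m − x̄)² = Σfm² − (Σfm)²/n = 66708.75 − 2755.5²/171 = 22306.5263
Population variance = 22306.5263 / 171 = 130.4475
Standard deviation = √130.4475 = 11.4214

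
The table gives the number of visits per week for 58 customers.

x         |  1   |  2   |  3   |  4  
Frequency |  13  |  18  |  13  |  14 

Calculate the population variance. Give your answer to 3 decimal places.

Values: 1, 2, 3, 4
n = 58, Σfx = 144, mean = 2.4828
Σfx² = 426
Σf(x − x̄)² = Σfx² − (Σfx)²/n = 426 − 144²/58 = 68.4828
Population variance = 68.4828 / 58 = 1.1807

1.181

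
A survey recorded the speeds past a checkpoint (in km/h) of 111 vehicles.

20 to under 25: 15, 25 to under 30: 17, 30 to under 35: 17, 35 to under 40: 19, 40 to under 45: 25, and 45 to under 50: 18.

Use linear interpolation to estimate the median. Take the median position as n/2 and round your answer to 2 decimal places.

Cumulative frequencies: 15, 32, 49, 68, 93, 111
n = 111; position = n/2 = 55.5.
This falls in the class 35 to under 40: L = 35, F = 49, f = 19, h = 5.
Median ≈ 35 + ((55.5 − 49) / 19) × 5 = 36.7105

36.71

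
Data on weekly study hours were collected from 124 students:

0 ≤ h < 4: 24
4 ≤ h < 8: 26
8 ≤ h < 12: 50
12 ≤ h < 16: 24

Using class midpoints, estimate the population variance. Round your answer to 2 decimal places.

16.24

Midpoints: 2, 6, 10, 14
n = 124, Σfm = 1040, mean = 8.3871
Σfm² = 10736
Σf(m − x̄)² = Σfm² − (Σfm)²/n = 10736 − 1040²/124 = 2013.4194
Population variance = 2013.4194 / 124 = 16.2373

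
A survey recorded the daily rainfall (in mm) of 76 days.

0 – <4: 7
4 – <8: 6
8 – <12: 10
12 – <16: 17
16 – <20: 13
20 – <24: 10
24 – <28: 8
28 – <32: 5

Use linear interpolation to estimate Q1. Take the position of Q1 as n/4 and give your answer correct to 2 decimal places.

Cumulative frequencies: 7, 13, 23, 40, 53, 63, 71, 76
n = 76; position = n/4 = 19.
This falls in the class 8 – <12: L = 8, F = 13, f = 10, h = 4.
Lower quartile ≈ 8 + ((19 − 13) / 10) × 4 = 10.4000

10.40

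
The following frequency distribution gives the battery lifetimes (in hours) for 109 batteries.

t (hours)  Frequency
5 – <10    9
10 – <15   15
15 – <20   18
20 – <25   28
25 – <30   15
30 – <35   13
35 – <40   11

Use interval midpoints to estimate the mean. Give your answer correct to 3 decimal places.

Midpoints: 7.5, 12.5, 17.5, 22.5, 27.5, 32.5, 37.5
Σfm = 9×7.5 + 15×12.5 + 18×17.5 + 28×22.5 + 15×27.5 + 13×32.5 + 11×37.5 = 2447.5
n = Σf = 109
Mean = 2447.5 / 109 = 22.4541

22.454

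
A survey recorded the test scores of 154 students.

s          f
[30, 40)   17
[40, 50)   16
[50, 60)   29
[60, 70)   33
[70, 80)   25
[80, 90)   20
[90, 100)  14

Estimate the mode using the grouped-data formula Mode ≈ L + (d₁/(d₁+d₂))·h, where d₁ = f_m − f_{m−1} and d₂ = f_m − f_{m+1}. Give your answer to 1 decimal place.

63.3

Modal class: [60, 70) (highest frequency 33).
d₁ = 33 − 29 = 4, d₂ = 33 − 25 = 8
Mode ≈ 60 + (4/(4+8)) × 10 = 60 + 3.3333 = 63.3333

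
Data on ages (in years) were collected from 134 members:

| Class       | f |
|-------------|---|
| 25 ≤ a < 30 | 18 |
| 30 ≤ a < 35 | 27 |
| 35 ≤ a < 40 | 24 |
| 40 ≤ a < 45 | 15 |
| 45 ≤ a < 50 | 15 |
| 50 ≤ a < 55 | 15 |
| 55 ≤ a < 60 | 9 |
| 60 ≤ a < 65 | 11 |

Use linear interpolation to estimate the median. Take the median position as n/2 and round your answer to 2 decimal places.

39.58

Cumulative frequencies: 18, 45, 69, 84, 99, 114, 123, 134
n = 134; position = n/2 = 67.
This falls in the class 35 ≤ a < 40: L = 35, F = 45, f = 24, h = 5.
Median ≈ 35 + ((67 − 45) / 24) × 5 = 39.5833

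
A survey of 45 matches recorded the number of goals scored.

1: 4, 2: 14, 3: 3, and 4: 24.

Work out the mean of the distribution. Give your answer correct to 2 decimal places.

3.04

Values: 1, 2, 3, 4
Σfx = 4×1 + 14×2 + 3×3 + 24×4 = 137
n = Σf = 45
Mean = 137 / 45 = 3.0444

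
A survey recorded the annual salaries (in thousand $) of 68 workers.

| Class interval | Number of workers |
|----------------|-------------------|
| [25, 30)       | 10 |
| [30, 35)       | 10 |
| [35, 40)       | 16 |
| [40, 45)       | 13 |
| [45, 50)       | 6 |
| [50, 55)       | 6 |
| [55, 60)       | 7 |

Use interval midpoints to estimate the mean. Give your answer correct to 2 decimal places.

Midpoints: 27.5, 32.5, 37.5, 42.5, 47.5, 52.5, 57.5
Σfm = 10×27.5 + 10×32.5 + 16×37.5 + 13×42.5 + 6×47.5 + 6×52.5 + 7×57.5 = 2755
n = Σf = 68
Mean = 2755 / 68 = 40.5147

40.51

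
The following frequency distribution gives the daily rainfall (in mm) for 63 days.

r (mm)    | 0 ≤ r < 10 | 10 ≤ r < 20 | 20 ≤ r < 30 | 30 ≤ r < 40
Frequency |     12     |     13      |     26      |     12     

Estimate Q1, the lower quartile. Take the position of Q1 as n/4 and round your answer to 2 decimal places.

12.88

Cumulative frequencies: 12, 25, 51, 63
n = 63; position = n/4 = 15.75.
This falls in the class 10 ≤ r < 20: L = 10, F = 12, f = 13, h = 10.
Lower quartile ≈ 10 + ((15.75 − 12) / 13) × 10 = 12.8846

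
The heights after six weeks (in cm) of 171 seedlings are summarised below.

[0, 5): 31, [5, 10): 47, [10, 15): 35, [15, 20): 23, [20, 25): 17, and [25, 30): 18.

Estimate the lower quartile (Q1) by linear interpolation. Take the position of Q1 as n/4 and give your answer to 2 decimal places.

6.25

Cumulative frequencies: 31, 78, 113, 136, 153, 171
n = 171; position = n/4 = 42.75.
This falls in the class [5, 10): L = 5, F = 31, f = 47, h = 5.
Lower quartile ≈ 5 + ((42.75 − 31) / 47) × 5 = 6.2500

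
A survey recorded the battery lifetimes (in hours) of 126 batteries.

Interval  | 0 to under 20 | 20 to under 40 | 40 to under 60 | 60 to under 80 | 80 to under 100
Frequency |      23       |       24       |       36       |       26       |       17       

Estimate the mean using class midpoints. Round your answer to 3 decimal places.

48.413

Midpoints: 10, 30, 50, 70, 90
Σfm = 23×10 + 24×30 + 36×50 + 26×70 + 17×90 = 6100
n = Σf = 126
Mean = 6100 / 126 = 48.4127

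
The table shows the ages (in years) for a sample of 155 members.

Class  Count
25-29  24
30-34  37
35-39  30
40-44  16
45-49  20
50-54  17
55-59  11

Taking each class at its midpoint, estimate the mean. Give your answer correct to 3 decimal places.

39.129

Midpoints: 27, 32, 37, 42, 47, 52, 57
Σfm = 24×27 + 37×32 + 30×37 + 16×42 + 20×47 + 17×52 + 11×57 = 6065
n = Σf = 155
Mean = 6065 / 155 = 39.1290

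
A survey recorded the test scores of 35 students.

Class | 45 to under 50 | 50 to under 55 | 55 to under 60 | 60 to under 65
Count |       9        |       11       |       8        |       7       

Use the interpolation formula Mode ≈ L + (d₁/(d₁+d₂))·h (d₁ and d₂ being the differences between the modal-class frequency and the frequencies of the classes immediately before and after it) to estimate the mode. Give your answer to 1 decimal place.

52.0

Modal class: 50 to under 55 (highest frequency 11).
d₁ = 11 − 9 = 2, d₂ = 11 − 8 = 3
Mode ≈ 50 + (2/(2+3)) × 5 = 50 + 2.0000 = 52.0000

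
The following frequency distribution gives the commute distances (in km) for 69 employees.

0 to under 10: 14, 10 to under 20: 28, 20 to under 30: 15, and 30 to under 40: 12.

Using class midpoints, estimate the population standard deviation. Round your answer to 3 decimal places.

9.923

Midpoints: 5, 15, 25, 35
n = 69, Σfm = 1285, mean = 18.6232
Σfm² = 30725
Σf(m − x̄)² = Σfm² − (Σfm)²/n = 30725 − 1285²/69 = 6794.2029
Population variance = 6794.2029 / 69 = 98.4667
Standard deviation = √98.4667 = 9.9230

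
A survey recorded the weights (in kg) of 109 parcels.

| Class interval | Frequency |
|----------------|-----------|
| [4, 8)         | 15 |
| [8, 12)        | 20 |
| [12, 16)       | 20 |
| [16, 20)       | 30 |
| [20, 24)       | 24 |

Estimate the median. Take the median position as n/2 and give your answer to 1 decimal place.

15.9

Cumulative frequencies: 15, 35, 55, 85, 109
n = 109; position = n/2 = 54.5.
This falls in the class [12, 16): L = 12, F = 35, f = 20, h = 4.
Median ≈ 12 + ((54.5 − 35) / 20) × 4 = 15.9000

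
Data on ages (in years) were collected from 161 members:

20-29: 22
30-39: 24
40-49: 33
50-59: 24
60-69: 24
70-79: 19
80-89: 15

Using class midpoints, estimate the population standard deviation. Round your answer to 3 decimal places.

18.517

Midpoints: 24.5, 34.5, 44.5, 54.5, 64.5, 74.5, 84.5
n = 161, Σfm = 8374.5, mean = 52.0155
Σfm² = 490810.25
Σf(m − x̄)² = Σfm² − (Σfm)²/n = 490810.25 − 8374.5²/161 = 55206.2112
Population variance = 55206.2112 / 161 = 342.8957
Standard deviation = √342.8957 = 18.5174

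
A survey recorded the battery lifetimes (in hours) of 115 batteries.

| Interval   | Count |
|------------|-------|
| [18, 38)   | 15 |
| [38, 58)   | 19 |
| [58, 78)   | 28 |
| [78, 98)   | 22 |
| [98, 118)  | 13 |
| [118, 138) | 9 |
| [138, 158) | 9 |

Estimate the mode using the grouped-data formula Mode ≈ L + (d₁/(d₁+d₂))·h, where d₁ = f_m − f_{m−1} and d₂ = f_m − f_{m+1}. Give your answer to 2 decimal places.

70.00

Modal class: [58, 78) (highest frequency 28).
d₁ = 28 − 19 = 9, d₂ = 28 − 22 = 6
Mode ≈ 58 + (9/(9+6)) × 20 = 58 + 12.0000 = 70.0000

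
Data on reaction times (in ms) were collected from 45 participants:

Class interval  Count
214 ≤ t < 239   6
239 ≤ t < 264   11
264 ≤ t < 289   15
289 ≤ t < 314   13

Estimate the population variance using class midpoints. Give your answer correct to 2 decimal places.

635.80

Midpoints: 226.5, 251.5, 276.5, 301.5
n = 45, Σfm = 12192.5, mean = 270.9444
Σfm² = 3332101.25
Σf(m − x̄)² = Σfm² − (Σfm)²/n = 3332101.25 − 12192.5²/45 = 28611.1111
Population variance = 28611.1111 / 45 = 635.8025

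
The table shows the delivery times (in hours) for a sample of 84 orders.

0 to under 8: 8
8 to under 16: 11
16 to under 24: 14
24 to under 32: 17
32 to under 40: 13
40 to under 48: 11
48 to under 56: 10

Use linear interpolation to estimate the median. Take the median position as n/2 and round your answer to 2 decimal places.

Cumulative frequencies: 8, 19, 33, 50, 63, 74, 84
n = 84; position = n/2 = 42.
This falls in the class 24 to under 32: L = 24, F = 33, f = 17, h = 8.
Median ≈ 24 + ((42 − 33) / 17) × 8 = 28.2353

28.24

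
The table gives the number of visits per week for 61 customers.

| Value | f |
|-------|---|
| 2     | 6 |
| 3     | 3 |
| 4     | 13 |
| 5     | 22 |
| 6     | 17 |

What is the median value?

5

Cumulative frequencies: 6, 9, 22, 44, 61
n = 61, so the median is the value in position (n+1)/2 = 31.
Position 31 falls at value 5.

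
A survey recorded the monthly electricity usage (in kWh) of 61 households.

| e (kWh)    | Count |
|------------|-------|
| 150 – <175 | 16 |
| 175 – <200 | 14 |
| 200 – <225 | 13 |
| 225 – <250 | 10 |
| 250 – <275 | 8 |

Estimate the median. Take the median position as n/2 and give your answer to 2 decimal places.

200.96

Cumulative frequencies: 16, 30, 43, 53, 61
n = 61; position = n/2 = 30.5.
This falls in the class 200 – <225: L = 200, F = 30, f = 13, h = 25.
Median ≈ 200 + ((30.5 − 30) / 13) × 25 = 200.9615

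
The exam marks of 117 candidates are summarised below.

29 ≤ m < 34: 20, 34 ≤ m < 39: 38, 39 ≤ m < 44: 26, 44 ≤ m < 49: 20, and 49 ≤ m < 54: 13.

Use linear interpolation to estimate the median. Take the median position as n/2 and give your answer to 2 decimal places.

Cumulative frequencies: 20, 58, 84, 104, 117
n = 117; position = n/2 = 58.5.
This falls in the class 39 ≤ m < 44: L = 39, F = 58, f = 26, h = 5.
Median ≈ 39 + ((58.5 − 58) / 26) × 5 = 39.0962

39.10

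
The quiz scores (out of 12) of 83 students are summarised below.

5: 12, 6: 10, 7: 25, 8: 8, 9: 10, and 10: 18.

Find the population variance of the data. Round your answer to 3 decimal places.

Values: 5, 6, 7, 8, 9, 10
n = 83, Σfx = 629, mean = 7.5783
Σfx² = 5007
Σf(x − x̄)² = Σfx² − (Σfx)²/n = 5007 − 629²/83 = 240.2410
Population variance = 240.2410 / 83 = 2.8945

2.894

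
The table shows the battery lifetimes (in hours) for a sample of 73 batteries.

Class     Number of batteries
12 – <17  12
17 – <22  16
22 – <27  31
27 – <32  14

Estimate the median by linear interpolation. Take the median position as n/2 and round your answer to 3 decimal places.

Cumulative frequencies: 12, 28, 59, 73
n = 73; position = n/2 = 36.5.
This falls in the class 22 – <27: L = 22, F = 28, f = 31, h = 5.
Median ≈ 22 + ((36.5 − 28) / 31) × 5 = 23.3710

23.371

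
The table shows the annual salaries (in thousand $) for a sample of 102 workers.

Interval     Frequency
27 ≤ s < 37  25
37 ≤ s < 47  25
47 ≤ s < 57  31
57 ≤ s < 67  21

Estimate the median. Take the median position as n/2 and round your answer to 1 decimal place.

Cumulative frequencies: 25, 50, 81, 102
n = 102; position = n/2 = 51.
This falls in the class 47 ≤ s < 57: L = 47, F = 50, f = 31, h = 10.
Median ≈ 47 + ((51 − 50) / 31) × 10 = 47.3226

47.3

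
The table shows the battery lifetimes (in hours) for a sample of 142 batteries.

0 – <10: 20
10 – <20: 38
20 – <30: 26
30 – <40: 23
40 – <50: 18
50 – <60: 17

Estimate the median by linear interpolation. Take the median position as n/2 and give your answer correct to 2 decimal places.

Cumulative frequencies: 20, 58, 84, 107, 125, 142
n = 142; position = n/2 = 71.
This falls in the class 20 – <30: L = 20, F = 58, f = 26, h = 10.
Median ≈ 20 + ((71 − 58) / 26) × 10 = 25.0000

25.00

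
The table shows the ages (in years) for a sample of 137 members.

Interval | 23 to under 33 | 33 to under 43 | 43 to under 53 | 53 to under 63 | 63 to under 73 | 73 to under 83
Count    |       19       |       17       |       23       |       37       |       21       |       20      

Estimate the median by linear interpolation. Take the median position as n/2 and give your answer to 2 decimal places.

Cumulative frequencies: 19, 36, 59, 96, 117, 137
n = 137; position = n/2 = 68.5.
This falls in the class 53 to under 63: L = 53, F = 59, f = 37, h = 10.
Median ≈ 53 + ((68.5 − 59) / 37) × 10 = 55.5676

55.57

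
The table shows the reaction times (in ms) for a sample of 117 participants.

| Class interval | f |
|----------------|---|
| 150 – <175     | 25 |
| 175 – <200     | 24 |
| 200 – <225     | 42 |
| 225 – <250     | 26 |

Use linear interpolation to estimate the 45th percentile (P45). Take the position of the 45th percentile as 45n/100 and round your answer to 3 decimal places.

Cumulative frequencies: 25, 49, 91, 117
n = 117; position = 45n/100 = 52.65.
This falls in the class 200 – <225: L = 200, F = 49, f = 42, h = 25.
45th percentile ≈ 200 + ((52.65 − 49) / 42) × 25 = 202.1726

202.173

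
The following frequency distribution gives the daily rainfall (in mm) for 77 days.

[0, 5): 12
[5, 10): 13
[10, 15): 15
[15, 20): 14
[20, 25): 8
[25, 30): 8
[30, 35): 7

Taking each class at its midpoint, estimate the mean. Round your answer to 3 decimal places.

15.422

Midpoints: 2.5, 7.5, 12.5, 17.5, 22.5, 27.5, 32.5
Σfm = 12×2.5 + 13×7.5 + 15×12.5 + 14×17.5 + 8×22.5 + 8×27.5 + 7×32.5 = 1187.5
n = Σf = 77
Mean = 1187.5 / 77 = 15.4221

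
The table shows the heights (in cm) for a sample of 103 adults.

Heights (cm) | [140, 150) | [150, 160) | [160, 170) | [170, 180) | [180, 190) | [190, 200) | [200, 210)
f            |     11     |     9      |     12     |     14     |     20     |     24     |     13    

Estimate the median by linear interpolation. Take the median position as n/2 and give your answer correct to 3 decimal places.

Cumulative frequencies: 11, 20, 32, 46, 66, 90, 103
n = 103; position = n/2 = 51.5.
This falls in the class [180, 190): L = 180, F = 46, f = 20, h = 10.
Median ≈ 180 + ((51.5 − 46) / 20) × 10 = 182.7500

182.750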